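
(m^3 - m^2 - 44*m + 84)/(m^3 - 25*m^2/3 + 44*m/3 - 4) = 3*(m + 7)/(3*m - 1)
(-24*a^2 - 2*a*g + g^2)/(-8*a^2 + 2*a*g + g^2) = (6*a - g)/(2*a - g)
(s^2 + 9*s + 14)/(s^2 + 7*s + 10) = (s + 7)/(s + 5)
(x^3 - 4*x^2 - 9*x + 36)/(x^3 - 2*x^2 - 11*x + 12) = (x - 3)/(x - 1)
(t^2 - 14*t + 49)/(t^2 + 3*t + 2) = (t^2 - 14*t + 49)/(t^2 + 3*t + 2)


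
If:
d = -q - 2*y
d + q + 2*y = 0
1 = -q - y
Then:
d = 1 - y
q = -y - 1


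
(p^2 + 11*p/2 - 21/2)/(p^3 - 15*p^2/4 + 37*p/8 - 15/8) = 4*(p + 7)/(4*p^2 - 9*p + 5)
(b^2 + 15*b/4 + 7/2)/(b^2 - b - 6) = (b + 7/4)/(b - 3)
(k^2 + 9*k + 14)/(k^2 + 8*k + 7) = (k + 2)/(k + 1)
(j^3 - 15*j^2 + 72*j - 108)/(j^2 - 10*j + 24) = (j^2 - 9*j + 18)/(j - 4)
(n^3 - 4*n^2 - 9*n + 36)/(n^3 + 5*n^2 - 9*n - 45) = (n - 4)/(n + 5)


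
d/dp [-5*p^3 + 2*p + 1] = 2 - 15*p^2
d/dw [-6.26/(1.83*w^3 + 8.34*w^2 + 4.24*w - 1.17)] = (34.3674*w^2 + 104.4168*w + 26.5424)/(1.83*w^3 + 8.34*w^2 + 4.24*w - 1.17)^2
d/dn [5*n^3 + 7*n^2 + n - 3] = 15*n^2 + 14*n + 1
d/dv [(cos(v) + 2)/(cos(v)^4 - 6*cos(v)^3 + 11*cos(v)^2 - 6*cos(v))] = (3*cos(v)^4 - 4*cos(v)^3 - 25*cos(v)^2 + 44*cos(v) - 12)*sin(v)/((cos(v) - 3)^2*(cos(v) - 2)^2*(cos(v) - 1)^2*cos(v)^2)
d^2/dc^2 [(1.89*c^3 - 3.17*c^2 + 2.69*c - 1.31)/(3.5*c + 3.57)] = (46.305*c^3 + 141.6933*c^2 + 144.527166*c - 180.120766)/(42.875*c^3 + 131.1975*c^2 + 133.82145*c + 45.499293)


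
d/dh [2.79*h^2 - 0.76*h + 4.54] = 5.58*h - 0.76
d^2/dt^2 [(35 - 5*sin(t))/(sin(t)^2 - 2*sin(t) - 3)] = 5*(sin(t)^4 - 27*sin(t)^3 + 85*sin(t)^2 - 161*sin(t) + 110)/((sin(t) - 3)^3*(sin(t) + 1)^2)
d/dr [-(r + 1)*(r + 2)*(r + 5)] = -3*r^2 - 16*r - 17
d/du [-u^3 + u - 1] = 1 - 3*u^2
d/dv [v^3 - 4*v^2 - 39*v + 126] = 3*v^2 - 8*v - 39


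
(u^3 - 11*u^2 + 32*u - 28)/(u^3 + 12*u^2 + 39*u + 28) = (u^3 - 11*u^2 + 32*u - 28)/(u^3 + 12*u^2 + 39*u + 28)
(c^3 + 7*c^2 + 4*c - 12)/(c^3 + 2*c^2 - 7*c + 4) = (c^2 + 8*c + 12)/(c^2 + 3*c - 4)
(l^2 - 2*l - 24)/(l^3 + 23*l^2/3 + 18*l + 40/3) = 3*(l - 6)/(3*l^2 + 11*l + 10)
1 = 1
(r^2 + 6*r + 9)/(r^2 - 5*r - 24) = (r + 3)/(r - 8)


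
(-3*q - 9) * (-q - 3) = 3*q^2 + 18*q + 27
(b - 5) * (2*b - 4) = 2*b^2 - 14*b + 20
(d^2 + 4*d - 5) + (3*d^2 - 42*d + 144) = 4*d^2 - 38*d + 139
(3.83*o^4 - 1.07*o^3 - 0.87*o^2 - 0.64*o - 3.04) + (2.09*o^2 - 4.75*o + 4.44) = 3.83*o^4 - 1.07*o^3 + 1.22*o^2 - 5.39*o + 1.4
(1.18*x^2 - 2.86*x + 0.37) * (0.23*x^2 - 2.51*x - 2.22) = 0.2714*x^4 - 3.6196*x^3 + 4.6441*x^2 + 5.4205*x - 0.8214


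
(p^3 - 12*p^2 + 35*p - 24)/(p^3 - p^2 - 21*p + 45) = (p^2 - 9*p + 8)/(p^2 + 2*p - 15)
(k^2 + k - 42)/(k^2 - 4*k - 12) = (k + 7)/(k + 2)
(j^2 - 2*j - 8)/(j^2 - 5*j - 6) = (-j^2 + 2*j + 8)/(-j^2 + 5*j + 6)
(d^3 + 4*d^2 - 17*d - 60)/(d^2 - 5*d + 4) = (d^2 + 8*d + 15)/(d - 1)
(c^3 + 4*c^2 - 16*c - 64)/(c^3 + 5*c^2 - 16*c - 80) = (c + 4)/(c + 5)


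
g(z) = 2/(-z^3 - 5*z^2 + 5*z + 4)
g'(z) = 2*(3*z^2 + 10*z - 5)/(-z^3 - 5*z^2 + 5*z + 4)^2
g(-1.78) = -0.13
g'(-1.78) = -0.12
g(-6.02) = 0.18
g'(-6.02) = 0.74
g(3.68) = -0.02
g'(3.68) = 0.02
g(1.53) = -0.55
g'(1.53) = 2.62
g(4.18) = -0.01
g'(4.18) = 0.01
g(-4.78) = -0.08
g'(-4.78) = 0.05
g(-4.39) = -0.07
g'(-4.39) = 0.02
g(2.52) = -0.06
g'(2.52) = 0.08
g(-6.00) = 0.20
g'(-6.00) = 0.86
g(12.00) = 0.00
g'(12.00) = 0.00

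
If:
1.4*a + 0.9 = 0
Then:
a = -0.64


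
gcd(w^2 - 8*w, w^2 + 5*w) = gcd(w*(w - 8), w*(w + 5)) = w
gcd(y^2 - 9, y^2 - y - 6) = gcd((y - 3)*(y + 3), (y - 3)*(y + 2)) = y - 3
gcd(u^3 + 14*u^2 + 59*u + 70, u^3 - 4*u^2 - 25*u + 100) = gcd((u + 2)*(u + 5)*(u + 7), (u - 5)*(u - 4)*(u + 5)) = u + 5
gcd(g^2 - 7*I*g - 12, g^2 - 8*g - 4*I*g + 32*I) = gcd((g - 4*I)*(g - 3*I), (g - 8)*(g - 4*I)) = g - 4*I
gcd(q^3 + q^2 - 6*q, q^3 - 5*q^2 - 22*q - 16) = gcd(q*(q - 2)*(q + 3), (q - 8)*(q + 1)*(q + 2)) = 1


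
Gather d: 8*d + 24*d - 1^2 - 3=32*d - 4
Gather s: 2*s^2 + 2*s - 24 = 2*s^2 + 2*s - 24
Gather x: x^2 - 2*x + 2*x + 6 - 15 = x^2 - 9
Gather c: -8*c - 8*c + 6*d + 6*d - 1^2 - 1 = -16*c + 12*d - 2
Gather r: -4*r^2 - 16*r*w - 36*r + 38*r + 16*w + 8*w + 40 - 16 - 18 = -4*r^2 + r*(2 - 16*w) + 24*w + 6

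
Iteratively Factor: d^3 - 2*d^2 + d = (d - 1)*(d^2 - d) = d*(d - 1)*(d - 1)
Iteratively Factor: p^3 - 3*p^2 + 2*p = (p)*(p^2 - 3*p + 2) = p*(p - 2)*(p - 1)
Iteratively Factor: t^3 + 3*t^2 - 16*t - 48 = (t + 3)*(t^2 - 16) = (t - 4)*(t + 3)*(t + 4)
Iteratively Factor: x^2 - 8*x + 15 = (x - 3)*(x - 5)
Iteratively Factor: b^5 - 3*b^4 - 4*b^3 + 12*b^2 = (b - 2)*(b^4 - b^3 - 6*b^2) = (b - 2)*(b + 2)*(b^3 - 3*b^2) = b*(b - 2)*(b + 2)*(b^2 - 3*b) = b^2*(b - 2)*(b + 2)*(b - 3)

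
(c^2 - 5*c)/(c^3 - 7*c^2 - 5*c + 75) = c/(c^2 - 2*c - 15)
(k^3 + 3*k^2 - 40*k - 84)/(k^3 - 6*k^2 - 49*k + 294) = (k + 2)/(k - 7)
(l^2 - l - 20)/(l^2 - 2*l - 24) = (l - 5)/(l - 6)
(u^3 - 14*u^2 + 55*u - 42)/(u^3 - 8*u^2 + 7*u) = (u - 6)/u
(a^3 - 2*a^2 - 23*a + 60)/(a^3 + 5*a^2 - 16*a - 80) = (a - 3)/(a + 4)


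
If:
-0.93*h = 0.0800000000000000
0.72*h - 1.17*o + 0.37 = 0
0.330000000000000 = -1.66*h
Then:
No Solution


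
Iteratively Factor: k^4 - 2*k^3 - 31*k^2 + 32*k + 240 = (k - 5)*(k^3 + 3*k^2 - 16*k - 48) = (k - 5)*(k + 3)*(k^2 - 16) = (k - 5)*(k + 3)*(k + 4)*(k - 4)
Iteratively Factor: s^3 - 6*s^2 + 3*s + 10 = (s - 2)*(s^2 - 4*s - 5) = (s - 5)*(s - 2)*(s + 1)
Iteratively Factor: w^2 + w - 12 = (w - 3)*(w + 4)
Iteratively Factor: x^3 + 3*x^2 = (x + 3)*(x^2) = x*(x + 3)*(x)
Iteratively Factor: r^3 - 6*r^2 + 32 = (r + 2)*(r^2 - 8*r + 16) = (r - 4)*(r + 2)*(r - 4)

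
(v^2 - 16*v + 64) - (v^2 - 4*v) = 64 - 12*v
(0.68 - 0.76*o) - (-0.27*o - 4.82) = 5.5 - 0.49*o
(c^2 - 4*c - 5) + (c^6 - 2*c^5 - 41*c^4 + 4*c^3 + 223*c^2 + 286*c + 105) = c^6 - 2*c^5 - 41*c^4 + 4*c^3 + 224*c^2 + 282*c + 100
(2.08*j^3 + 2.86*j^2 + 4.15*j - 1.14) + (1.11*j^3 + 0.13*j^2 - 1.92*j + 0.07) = 3.19*j^3 + 2.99*j^2 + 2.23*j - 1.07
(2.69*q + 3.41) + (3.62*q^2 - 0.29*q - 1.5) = 3.62*q^2 + 2.4*q + 1.91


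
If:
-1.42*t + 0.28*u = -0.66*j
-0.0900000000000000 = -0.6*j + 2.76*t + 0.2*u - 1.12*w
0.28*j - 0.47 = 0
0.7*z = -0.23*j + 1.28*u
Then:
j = 1.68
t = 0.107834507042254*z + 0.839655118209256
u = 0.546875*z + 0.301618303571429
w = 0.363391285211268*z + 1.30413297306158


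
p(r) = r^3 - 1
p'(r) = 3*r^2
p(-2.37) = -14.31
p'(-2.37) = 16.85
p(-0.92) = -1.78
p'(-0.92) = 2.54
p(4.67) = 100.85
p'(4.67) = 65.43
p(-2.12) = -10.53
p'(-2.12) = 13.48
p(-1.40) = -3.74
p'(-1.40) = 5.88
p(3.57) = 44.50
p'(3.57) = 38.23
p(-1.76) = -6.45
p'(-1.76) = 9.29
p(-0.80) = -1.51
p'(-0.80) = 1.92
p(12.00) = 1727.00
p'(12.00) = 432.00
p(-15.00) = -3376.00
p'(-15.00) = 675.00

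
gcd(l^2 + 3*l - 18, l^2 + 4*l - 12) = l + 6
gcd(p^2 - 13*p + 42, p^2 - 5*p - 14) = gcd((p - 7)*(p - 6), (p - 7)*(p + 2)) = p - 7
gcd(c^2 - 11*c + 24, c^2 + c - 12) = c - 3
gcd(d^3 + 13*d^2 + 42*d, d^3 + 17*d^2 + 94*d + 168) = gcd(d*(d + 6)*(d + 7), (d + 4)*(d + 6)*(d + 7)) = d^2 + 13*d + 42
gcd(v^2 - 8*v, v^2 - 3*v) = v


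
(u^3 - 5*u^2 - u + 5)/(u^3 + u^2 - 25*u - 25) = (u - 1)/(u + 5)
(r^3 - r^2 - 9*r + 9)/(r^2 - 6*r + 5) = (r^2 - 9)/(r - 5)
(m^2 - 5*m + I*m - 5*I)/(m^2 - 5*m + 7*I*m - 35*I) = (m + I)/(m + 7*I)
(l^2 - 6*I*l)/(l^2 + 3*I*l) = (l - 6*I)/(l + 3*I)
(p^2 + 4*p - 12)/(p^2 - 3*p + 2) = (p + 6)/(p - 1)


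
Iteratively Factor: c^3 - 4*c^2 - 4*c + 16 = (c - 2)*(c^2 - 2*c - 8) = (c - 4)*(c - 2)*(c + 2)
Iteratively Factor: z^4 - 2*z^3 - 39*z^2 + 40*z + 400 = (z + 4)*(z^3 - 6*z^2 - 15*z + 100) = (z - 5)*(z + 4)*(z^2 - z - 20) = (z - 5)^2*(z + 4)*(z + 4)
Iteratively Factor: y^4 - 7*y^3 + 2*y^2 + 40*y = (y - 4)*(y^3 - 3*y^2 - 10*y) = (y - 4)*(y + 2)*(y^2 - 5*y) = y*(y - 4)*(y + 2)*(y - 5)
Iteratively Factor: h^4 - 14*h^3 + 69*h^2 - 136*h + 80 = (h - 5)*(h^3 - 9*h^2 + 24*h - 16) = (h - 5)*(h - 4)*(h^2 - 5*h + 4) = (h - 5)*(h - 4)^2*(h - 1)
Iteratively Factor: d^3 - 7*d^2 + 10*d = (d - 5)*(d^2 - 2*d) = d*(d - 5)*(d - 2)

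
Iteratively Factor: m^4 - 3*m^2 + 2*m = (m + 2)*(m^3 - 2*m^2 + m) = (m - 1)*(m + 2)*(m^2 - m) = (m - 1)^2*(m + 2)*(m)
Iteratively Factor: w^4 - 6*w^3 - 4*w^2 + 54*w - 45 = (w - 1)*(w^3 - 5*w^2 - 9*w + 45) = (w - 1)*(w + 3)*(w^2 - 8*w + 15) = (w - 5)*(w - 1)*(w + 3)*(w - 3)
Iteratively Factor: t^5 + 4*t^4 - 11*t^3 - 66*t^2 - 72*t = (t + 3)*(t^4 + t^3 - 14*t^2 - 24*t) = (t + 3)^2*(t^3 - 2*t^2 - 8*t) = (t + 2)*(t + 3)^2*(t^2 - 4*t) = t*(t + 2)*(t + 3)^2*(t - 4)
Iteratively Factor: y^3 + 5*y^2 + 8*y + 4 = (y + 1)*(y^2 + 4*y + 4) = (y + 1)*(y + 2)*(y + 2)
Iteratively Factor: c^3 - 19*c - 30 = (c + 2)*(c^2 - 2*c - 15) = (c - 5)*(c + 2)*(c + 3)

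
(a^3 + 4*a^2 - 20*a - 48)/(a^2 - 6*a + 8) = (a^2 + 8*a + 12)/(a - 2)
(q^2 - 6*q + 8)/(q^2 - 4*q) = (q - 2)/q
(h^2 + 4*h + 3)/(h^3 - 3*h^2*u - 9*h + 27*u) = (-h - 1)/(-h^2 + 3*h*u + 3*h - 9*u)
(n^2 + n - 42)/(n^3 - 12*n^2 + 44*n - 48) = (n + 7)/(n^2 - 6*n + 8)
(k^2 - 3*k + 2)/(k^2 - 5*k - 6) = (-k^2 + 3*k - 2)/(-k^2 + 5*k + 6)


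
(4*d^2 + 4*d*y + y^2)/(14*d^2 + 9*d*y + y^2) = (2*d + y)/(7*d + y)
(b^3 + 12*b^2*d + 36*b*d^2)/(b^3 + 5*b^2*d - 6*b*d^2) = (b + 6*d)/(b - d)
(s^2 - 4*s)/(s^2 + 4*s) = (s - 4)/(s + 4)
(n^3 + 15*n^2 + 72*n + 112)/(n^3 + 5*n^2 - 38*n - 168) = (n + 4)/(n - 6)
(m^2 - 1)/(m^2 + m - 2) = (m + 1)/(m + 2)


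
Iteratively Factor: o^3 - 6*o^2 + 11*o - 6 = (o - 1)*(o^2 - 5*o + 6) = (o - 3)*(o - 1)*(o - 2)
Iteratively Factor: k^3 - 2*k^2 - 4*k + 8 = (k - 2)*(k^2 - 4) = (k - 2)^2*(k + 2)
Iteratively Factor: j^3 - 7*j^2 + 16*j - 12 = (j - 2)*(j^2 - 5*j + 6) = (j - 3)*(j - 2)*(j - 2)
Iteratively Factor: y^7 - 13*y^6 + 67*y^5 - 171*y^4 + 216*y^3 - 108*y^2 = (y)*(y^6 - 13*y^5 + 67*y^4 - 171*y^3 + 216*y^2 - 108*y) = y*(y - 2)*(y^5 - 11*y^4 + 45*y^3 - 81*y^2 + 54*y) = y^2*(y - 2)*(y^4 - 11*y^3 + 45*y^2 - 81*y + 54) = y^2*(y - 3)*(y - 2)*(y^3 - 8*y^2 + 21*y - 18) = y^2*(y - 3)^2*(y - 2)*(y^2 - 5*y + 6) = y^2*(y - 3)^2*(y - 2)^2*(y - 3)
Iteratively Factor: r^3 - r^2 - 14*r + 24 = (r + 4)*(r^2 - 5*r + 6) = (r - 2)*(r + 4)*(r - 3)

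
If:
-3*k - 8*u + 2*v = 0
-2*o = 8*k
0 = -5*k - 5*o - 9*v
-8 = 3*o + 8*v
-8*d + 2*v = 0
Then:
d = -5/2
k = -6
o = 24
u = -1/4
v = -10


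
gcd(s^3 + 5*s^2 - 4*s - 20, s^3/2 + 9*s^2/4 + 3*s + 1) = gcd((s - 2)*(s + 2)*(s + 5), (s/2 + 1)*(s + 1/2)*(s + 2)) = s + 2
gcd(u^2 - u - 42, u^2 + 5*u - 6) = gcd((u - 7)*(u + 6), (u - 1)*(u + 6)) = u + 6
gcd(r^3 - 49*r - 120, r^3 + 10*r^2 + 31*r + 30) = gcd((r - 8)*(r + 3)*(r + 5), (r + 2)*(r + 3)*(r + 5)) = r^2 + 8*r + 15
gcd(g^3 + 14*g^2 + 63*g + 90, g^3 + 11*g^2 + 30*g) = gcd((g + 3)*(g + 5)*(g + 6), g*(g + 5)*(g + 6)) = g^2 + 11*g + 30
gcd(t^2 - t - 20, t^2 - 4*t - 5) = t - 5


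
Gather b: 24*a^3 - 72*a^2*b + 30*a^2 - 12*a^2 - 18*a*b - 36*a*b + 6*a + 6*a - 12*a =24*a^3 + 18*a^2 + b*(-72*a^2 - 54*a)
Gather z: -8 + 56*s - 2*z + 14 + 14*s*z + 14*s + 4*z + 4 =70*s + z*(14*s + 2) + 10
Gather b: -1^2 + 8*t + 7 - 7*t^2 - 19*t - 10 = -7*t^2 - 11*t - 4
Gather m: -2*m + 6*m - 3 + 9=4*m + 6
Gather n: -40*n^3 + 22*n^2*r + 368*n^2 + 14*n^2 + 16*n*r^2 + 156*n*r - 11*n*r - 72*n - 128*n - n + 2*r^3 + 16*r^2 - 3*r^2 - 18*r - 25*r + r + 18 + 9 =-40*n^3 + n^2*(22*r + 382) + n*(16*r^2 + 145*r - 201) + 2*r^3 + 13*r^2 - 42*r + 27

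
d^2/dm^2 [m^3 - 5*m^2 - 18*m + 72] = 6*m - 10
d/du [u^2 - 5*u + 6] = 2*u - 5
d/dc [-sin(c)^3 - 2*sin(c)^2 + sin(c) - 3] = (-3*sin(c)^2 - 4*sin(c) + 1)*cos(c)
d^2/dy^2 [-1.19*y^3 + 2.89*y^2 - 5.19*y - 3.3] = 5.78 - 7.14*y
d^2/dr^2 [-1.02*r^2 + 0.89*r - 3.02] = -2.04000000000000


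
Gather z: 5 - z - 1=4 - z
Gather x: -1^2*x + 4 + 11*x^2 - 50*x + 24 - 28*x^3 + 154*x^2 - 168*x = -28*x^3 + 165*x^2 - 219*x + 28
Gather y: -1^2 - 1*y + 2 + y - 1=0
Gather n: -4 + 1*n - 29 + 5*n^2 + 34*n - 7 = 5*n^2 + 35*n - 40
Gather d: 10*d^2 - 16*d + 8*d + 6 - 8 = 10*d^2 - 8*d - 2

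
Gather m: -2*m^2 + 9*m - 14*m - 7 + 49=-2*m^2 - 5*m + 42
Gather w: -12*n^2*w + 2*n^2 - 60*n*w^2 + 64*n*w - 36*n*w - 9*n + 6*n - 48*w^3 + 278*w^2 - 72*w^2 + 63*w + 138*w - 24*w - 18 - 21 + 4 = 2*n^2 - 3*n - 48*w^3 + w^2*(206 - 60*n) + w*(-12*n^2 + 28*n + 177) - 35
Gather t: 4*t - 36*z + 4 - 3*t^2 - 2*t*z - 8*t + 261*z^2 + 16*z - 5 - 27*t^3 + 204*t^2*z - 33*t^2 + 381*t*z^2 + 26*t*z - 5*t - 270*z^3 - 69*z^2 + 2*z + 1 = -27*t^3 + t^2*(204*z - 36) + t*(381*z^2 + 24*z - 9) - 270*z^3 + 192*z^2 - 18*z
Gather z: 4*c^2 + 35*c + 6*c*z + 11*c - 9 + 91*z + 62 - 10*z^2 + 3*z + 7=4*c^2 + 46*c - 10*z^2 + z*(6*c + 94) + 60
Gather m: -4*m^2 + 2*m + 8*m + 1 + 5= -4*m^2 + 10*m + 6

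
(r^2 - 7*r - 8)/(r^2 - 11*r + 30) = (r^2 - 7*r - 8)/(r^2 - 11*r + 30)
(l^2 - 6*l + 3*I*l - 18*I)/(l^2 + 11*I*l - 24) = (l - 6)/(l + 8*I)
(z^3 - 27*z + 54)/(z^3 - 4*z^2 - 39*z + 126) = (z - 3)/(z - 7)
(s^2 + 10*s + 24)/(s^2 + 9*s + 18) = (s + 4)/(s + 3)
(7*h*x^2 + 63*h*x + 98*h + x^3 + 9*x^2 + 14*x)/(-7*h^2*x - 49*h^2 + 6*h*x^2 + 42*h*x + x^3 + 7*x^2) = (x + 2)/(-h + x)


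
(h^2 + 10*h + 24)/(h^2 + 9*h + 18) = (h + 4)/(h + 3)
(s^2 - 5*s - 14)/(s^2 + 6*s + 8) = (s - 7)/(s + 4)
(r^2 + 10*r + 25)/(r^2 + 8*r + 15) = (r + 5)/(r + 3)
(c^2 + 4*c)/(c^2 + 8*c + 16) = c/(c + 4)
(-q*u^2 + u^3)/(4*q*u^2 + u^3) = (-q + u)/(4*q + u)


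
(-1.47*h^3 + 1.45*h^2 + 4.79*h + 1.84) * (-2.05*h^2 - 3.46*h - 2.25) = 3.0135*h^5 + 2.1137*h^4 - 11.529*h^3 - 23.6079*h^2 - 17.1439*h - 4.14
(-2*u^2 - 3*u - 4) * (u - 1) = -2*u^3 - u^2 - u + 4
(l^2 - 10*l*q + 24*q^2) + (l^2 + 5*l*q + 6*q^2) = 2*l^2 - 5*l*q + 30*q^2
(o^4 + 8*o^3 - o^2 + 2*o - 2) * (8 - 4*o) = -4*o^5 - 24*o^4 + 68*o^3 - 16*o^2 + 24*o - 16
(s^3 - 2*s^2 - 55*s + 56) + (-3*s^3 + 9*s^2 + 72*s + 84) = -2*s^3 + 7*s^2 + 17*s + 140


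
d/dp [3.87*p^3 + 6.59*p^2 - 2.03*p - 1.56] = 11.61*p^2 + 13.18*p - 2.03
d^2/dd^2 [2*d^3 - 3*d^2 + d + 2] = 12*d - 6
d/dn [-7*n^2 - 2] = -14*n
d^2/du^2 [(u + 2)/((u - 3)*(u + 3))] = 2*(u^3 + 6*u^2 + 27*u + 18)/(u^6 - 27*u^4 + 243*u^2 - 729)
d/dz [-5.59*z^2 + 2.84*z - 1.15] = 2.84 - 11.18*z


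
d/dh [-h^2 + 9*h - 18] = 9 - 2*h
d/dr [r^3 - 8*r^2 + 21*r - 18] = 3*r^2 - 16*r + 21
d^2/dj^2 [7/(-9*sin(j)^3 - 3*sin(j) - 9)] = 7*(81*sin(j)^6 - 102*sin(j)^4 - 81*sin(j)^3 - 17*sin(j)^2 + 51*sin(j) - 2)/(3*(3*sin(j)^3 + sin(j) + 3)^3)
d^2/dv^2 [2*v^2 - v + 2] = 4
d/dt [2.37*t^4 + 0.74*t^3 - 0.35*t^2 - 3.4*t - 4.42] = 9.48*t^3 + 2.22*t^2 - 0.7*t - 3.4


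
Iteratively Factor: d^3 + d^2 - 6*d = (d)*(d^2 + d - 6) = d*(d + 3)*(d - 2)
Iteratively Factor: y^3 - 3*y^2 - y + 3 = (y + 1)*(y^2 - 4*y + 3) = (y - 3)*(y + 1)*(y - 1)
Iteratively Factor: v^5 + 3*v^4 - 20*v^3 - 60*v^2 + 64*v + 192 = (v - 2)*(v^4 + 5*v^3 - 10*v^2 - 80*v - 96) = (v - 2)*(v + 3)*(v^3 + 2*v^2 - 16*v - 32) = (v - 4)*(v - 2)*(v + 3)*(v^2 + 6*v + 8) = (v - 4)*(v - 2)*(v + 2)*(v + 3)*(v + 4)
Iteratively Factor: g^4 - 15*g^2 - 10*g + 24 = (g + 3)*(g^3 - 3*g^2 - 6*g + 8) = (g - 1)*(g + 3)*(g^2 - 2*g - 8) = (g - 1)*(g + 2)*(g + 3)*(g - 4)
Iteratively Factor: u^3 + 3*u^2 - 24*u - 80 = (u + 4)*(u^2 - u - 20) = (u + 4)^2*(u - 5)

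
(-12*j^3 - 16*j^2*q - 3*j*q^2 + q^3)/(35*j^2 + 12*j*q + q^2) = (-12*j^3 - 16*j^2*q - 3*j*q^2 + q^3)/(35*j^2 + 12*j*q + q^2)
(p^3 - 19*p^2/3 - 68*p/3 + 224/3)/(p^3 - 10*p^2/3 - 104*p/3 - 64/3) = (3*p - 7)/(3*p + 2)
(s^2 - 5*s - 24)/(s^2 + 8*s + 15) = (s - 8)/(s + 5)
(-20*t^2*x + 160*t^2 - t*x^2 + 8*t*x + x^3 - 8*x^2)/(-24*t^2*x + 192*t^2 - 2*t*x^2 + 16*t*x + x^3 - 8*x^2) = (-5*t + x)/(-6*t + x)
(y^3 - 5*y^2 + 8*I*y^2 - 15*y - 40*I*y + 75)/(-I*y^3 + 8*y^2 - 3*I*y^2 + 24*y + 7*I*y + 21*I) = (I*y^3 + y^2*(-8 - 5*I) + y*(40 - 15*I) + 75*I)/(y^3 + y^2*(3 + 8*I) + y*(-7 + 24*I) - 21)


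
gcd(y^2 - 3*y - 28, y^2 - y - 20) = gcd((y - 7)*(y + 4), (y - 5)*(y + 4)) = y + 4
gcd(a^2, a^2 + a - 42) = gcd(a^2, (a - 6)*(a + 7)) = 1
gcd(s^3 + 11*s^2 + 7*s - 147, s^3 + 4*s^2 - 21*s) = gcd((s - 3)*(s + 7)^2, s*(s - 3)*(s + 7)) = s^2 + 4*s - 21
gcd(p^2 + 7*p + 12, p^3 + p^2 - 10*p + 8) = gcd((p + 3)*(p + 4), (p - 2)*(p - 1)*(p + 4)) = p + 4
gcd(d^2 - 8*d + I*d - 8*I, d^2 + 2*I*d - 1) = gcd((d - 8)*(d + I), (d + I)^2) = d + I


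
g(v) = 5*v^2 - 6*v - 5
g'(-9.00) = -96.00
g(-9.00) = 454.00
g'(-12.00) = -126.00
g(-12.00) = 787.00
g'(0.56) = -0.40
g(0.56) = -6.79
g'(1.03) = 4.30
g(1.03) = -5.88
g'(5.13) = 45.30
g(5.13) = 95.80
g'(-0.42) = -10.20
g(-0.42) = -1.60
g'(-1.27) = -18.70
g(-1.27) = 10.68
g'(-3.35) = -39.50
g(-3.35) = 71.21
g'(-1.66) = -22.60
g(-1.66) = 18.74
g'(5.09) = 44.90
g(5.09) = 94.00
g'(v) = 10*v - 6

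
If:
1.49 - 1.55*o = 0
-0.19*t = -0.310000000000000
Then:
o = 0.96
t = 1.63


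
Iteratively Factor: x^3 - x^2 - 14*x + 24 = (x - 2)*(x^2 + x - 12) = (x - 3)*(x - 2)*(x + 4)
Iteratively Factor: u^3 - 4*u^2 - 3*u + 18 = (u - 3)*(u^2 - u - 6) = (u - 3)*(u + 2)*(u - 3)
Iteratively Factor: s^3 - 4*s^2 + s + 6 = (s + 1)*(s^2 - 5*s + 6) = (s - 3)*(s + 1)*(s - 2)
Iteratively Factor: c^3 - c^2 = (c)*(c^2 - c) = c^2*(c - 1)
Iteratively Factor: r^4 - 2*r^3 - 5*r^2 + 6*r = (r - 1)*(r^3 - r^2 - 6*r) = r*(r - 1)*(r^2 - r - 6) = r*(r - 3)*(r - 1)*(r + 2)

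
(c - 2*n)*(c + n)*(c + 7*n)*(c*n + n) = c^4*n + 6*c^3*n^2 + c^3*n - 9*c^2*n^3 + 6*c^2*n^2 - 14*c*n^4 - 9*c*n^3 - 14*n^4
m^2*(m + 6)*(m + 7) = m^4 + 13*m^3 + 42*m^2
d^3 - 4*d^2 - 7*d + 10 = (d - 5)*(d - 1)*(d + 2)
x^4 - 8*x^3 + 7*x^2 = x^2*(x - 7)*(x - 1)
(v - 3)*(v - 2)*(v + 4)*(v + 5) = v^4 + 4*v^3 - 19*v^2 - 46*v + 120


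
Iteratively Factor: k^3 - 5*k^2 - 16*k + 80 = (k - 5)*(k^2 - 16) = (k - 5)*(k + 4)*(k - 4)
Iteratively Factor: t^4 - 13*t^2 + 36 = (t - 2)*(t^3 + 2*t^2 - 9*t - 18) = (t - 2)*(t + 3)*(t^2 - t - 6) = (t - 3)*(t - 2)*(t + 3)*(t + 2)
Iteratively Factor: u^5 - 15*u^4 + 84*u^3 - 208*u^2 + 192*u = (u - 4)*(u^4 - 11*u^3 + 40*u^2 - 48*u) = (u - 4)*(u - 3)*(u^3 - 8*u^2 + 16*u) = (u - 4)^2*(u - 3)*(u^2 - 4*u) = (u - 4)^3*(u - 3)*(u)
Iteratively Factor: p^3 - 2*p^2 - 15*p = (p + 3)*(p^2 - 5*p) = p*(p + 3)*(p - 5)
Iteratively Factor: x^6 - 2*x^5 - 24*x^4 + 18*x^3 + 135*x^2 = (x)*(x^5 - 2*x^4 - 24*x^3 + 18*x^2 + 135*x) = x^2*(x^4 - 2*x^3 - 24*x^2 + 18*x + 135) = x^2*(x - 5)*(x^3 + 3*x^2 - 9*x - 27) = x^2*(x - 5)*(x - 3)*(x^2 + 6*x + 9) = x^2*(x - 5)*(x - 3)*(x + 3)*(x + 3)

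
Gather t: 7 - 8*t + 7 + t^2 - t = t^2 - 9*t + 14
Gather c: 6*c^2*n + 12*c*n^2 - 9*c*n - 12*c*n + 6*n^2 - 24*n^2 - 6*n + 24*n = 6*c^2*n + c*(12*n^2 - 21*n) - 18*n^2 + 18*n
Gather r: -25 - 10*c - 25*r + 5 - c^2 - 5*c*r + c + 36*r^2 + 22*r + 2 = -c^2 - 9*c + 36*r^2 + r*(-5*c - 3) - 18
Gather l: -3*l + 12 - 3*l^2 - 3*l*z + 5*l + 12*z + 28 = -3*l^2 + l*(2 - 3*z) + 12*z + 40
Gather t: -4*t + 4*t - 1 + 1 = 0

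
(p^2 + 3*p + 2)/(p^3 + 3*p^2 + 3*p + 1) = (p + 2)/(p^2 + 2*p + 1)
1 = 1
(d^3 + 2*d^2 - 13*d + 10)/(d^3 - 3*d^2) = (d^3 + 2*d^2 - 13*d + 10)/(d^2*(d - 3))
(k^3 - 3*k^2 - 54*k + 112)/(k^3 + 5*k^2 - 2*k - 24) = (k^2 - k - 56)/(k^2 + 7*k + 12)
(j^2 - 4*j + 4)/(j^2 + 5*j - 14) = (j - 2)/(j + 7)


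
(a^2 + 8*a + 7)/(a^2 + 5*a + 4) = (a + 7)/(a + 4)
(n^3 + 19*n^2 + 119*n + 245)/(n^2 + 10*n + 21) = (n^2 + 12*n + 35)/(n + 3)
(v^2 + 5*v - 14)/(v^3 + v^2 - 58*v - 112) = (v - 2)/(v^2 - 6*v - 16)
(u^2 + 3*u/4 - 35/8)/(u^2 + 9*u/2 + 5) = (u - 7/4)/(u + 2)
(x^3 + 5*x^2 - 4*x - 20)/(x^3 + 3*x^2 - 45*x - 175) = (x^2 - 4)/(x^2 - 2*x - 35)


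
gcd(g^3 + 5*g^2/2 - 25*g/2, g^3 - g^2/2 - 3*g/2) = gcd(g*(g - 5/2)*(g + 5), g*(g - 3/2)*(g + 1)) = g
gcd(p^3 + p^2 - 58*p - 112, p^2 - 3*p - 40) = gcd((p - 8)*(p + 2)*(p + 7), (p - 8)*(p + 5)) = p - 8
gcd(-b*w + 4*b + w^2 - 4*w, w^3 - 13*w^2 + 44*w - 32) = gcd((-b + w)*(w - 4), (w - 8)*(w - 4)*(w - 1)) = w - 4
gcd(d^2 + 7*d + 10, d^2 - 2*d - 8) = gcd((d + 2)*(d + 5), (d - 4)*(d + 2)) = d + 2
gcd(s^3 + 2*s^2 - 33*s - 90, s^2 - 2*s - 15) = s + 3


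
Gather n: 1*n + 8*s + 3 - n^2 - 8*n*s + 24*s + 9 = -n^2 + n*(1 - 8*s) + 32*s + 12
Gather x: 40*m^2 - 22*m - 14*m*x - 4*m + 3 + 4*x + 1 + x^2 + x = 40*m^2 - 26*m + x^2 + x*(5 - 14*m) + 4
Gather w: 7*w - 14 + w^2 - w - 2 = w^2 + 6*w - 16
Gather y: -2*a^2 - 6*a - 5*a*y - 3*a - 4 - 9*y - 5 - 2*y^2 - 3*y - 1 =-2*a^2 - 9*a - 2*y^2 + y*(-5*a - 12) - 10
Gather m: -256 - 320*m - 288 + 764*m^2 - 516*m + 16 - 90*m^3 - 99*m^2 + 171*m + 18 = -90*m^3 + 665*m^2 - 665*m - 510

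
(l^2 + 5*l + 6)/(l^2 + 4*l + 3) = (l + 2)/(l + 1)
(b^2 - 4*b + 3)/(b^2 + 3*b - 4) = (b - 3)/(b + 4)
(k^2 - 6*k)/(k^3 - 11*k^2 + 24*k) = (k - 6)/(k^2 - 11*k + 24)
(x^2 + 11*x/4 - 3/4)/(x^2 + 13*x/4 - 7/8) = 2*(x + 3)/(2*x + 7)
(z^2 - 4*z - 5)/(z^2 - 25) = (z + 1)/(z + 5)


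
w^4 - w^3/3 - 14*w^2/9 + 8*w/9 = w*(w - 1)*(w - 2/3)*(w + 4/3)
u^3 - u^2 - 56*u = u*(u - 8)*(u + 7)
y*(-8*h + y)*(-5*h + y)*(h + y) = 40*h^3*y + 27*h^2*y^2 - 12*h*y^3 + y^4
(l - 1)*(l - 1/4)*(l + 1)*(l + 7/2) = l^4 + 13*l^3/4 - 15*l^2/8 - 13*l/4 + 7/8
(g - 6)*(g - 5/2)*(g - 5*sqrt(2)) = g^3 - 17*g^2/2 - 5*sqrt(2)*g^2 + 15*g + 85*sqrt(2)*g/2 - 75*sqrt(2)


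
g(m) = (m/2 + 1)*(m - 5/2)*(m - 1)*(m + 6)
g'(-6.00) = -119.00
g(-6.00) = 0.00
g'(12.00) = 4255.00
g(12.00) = 13167.00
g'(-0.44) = -3.92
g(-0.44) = 18.36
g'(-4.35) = 10.83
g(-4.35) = -71.05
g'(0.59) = -16.20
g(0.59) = 6.68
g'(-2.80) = 35.82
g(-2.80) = -25.78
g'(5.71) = 504.33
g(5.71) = 682.51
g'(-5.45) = -60.69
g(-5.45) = -48.65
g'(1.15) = -14.56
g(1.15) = -2.28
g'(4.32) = 217.89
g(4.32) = 197.05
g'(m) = (m/2 + 1)*(m - 5/2)*(m - 1) + (m/2 + 1)*(m - 5/2)*(m + 6) + (m/2 + 1)*(m - 1)*(m + 6) + (m - 5/2)*(m - 1)*(m + 6)/2 = 2*m^3 + 27*m^2/4 - 27*m/2 - 11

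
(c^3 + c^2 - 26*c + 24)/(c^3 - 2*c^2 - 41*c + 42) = (c - 4)/(c - 7)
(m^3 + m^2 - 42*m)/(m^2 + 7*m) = m - 6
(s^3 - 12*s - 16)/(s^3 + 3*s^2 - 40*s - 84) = (s^2 - 2*s - 8)/(s^2 + s - 42)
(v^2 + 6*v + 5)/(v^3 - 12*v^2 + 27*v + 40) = (v + 5)/(v^2 - 13*v + 40)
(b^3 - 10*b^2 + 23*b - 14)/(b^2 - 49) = (b^2 - 3*b + 2)/(b + 7)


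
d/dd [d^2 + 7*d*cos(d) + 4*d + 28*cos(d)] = -7*d*sin(d) + 2*d - 28*sin(d) + 7*cos(d) + 4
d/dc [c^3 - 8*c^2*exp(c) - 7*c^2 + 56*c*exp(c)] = -8*c^2*exp(c) + 3*c^2 + 40*c*exp(c) - 14*c + 56*exp(c)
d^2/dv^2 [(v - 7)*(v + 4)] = 2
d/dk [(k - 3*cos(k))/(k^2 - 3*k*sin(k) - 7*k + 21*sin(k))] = (3*sqrt(2)*k^2*sin(k + pi/4) - k^2 - 21*k*sin(k) - 15*k*cos(k) - 9*k - 9*sin(2*k)/2 - 21*sqrt(2)*cos(k + pi/4) + 63)/((k - 7)^2*(k - 3*sin(k))^2)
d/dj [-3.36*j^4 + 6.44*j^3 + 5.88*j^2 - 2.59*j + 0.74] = -13.44*j^3 + 19.32*j^2 + 11.76*j - 2.59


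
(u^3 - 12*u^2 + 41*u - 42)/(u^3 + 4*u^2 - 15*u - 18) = (u^2 - 9*u + 14)/(u^2 + 7*u + 6)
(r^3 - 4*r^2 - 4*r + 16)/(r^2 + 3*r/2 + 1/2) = 2*(r^3 - 4*r^2 - 4*r + 16)/(2*r^2 + 3*r + 1)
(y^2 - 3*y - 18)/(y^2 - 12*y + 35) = (y^2 - 3*y - 18)/(y^2 - 12*y + 35)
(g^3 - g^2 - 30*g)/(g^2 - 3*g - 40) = g*(g - 6)/(g - 8)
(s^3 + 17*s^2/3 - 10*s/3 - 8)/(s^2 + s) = s + 14/3 - 8/s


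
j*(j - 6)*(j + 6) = j^3 - 36*j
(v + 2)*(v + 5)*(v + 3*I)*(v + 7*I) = v^4 + 7*v^3 + 10*I*v^3 - 11*v^2 + 70*I*v^2 - 147*v + 100*I*v - 210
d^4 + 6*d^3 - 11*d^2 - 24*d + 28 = (d - 2)*(d - 1)*(d + 2)*(d + 7)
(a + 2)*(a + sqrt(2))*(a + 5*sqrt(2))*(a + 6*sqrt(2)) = a^4 + 2*a^3 + 12*sqrt(2)*a^3 + 24*sqrt(2)*a^2 + 82*a^2 + 60*sqrt(2)*a + 164*a + 120*sqrt(2)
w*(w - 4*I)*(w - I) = w^3 - 5*I*w^2 - 4*w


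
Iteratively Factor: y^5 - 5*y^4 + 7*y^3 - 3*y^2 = (y - 3)*(y^4 - 2*y^3 + y^2) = y*(y - 3)*(y^3 - 2*y^2 + y) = y^2*(y - 3)*(y^2 - 2*y + 1) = y^2*(y - 3)*(y - 1)*(y - 1)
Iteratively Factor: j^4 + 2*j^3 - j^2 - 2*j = (j + 1)*(j^3 + j^2 - 2*j) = (j - 1)*(j + 1)*(j^2 + 2*j) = j*(j - 1)*(j + 1)*(j + 2)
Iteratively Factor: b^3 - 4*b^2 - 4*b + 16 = (b - 2)*(b^2 - 2*b - 8) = (b - 4)*(b - 2)*(b + 2)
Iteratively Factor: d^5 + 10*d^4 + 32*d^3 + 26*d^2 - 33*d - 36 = (d - 1)*(d^4 + 11*d^3 + 43*d^2 + 69*d + 36) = (d - 1)*(d + 1)*(d^3 + 10*d^2 + 33*d + 36) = (d - 1)*(d + 1)*(d + 3)*(d^2 + 7*d + 12) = (d - 1)*(d + 1)*(d + 3)*(d + 4)*(d + 3)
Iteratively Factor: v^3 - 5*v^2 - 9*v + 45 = (v - 5)*(v^2 - 9) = (v - 5)*(v + 3)*(v - 3)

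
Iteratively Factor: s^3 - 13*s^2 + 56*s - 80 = (s - 4)*(s^2 - 9*s + 20) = (s - 4)^2*(s - 5)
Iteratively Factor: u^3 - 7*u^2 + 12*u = (u - 3)*(u^2 - 4*u) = (u - 4)*(u - 3)*(u)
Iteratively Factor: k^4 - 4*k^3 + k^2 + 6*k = (k)*(k^3 - 4*k^2 + k + 6) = k*(k - 2)*(k^2 - 2*k - 3) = k*(k - 2)*(k + 1)*(k - 3)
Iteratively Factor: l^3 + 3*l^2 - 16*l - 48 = (l + 3)*(l^2 - 16) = (l + 3)*(l + 4)*(l - 4)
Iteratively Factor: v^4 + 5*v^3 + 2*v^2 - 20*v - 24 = (v + 2)*(v^3 + 3*v^2 - 4*v - 12) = (v + 2)*(v + 3)*(v^2 - 4) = (v + 2)^2*(v + 3)*(v - 2)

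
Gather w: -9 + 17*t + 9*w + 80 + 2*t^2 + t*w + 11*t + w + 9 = 2*t^2 + 28*t + w*(t + 10) + 80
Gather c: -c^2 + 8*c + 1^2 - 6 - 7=-c^2 + 8*c - 12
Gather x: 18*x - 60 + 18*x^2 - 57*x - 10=18*x^2 - 39*x - 70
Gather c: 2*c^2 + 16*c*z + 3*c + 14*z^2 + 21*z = 2*c^2 + c*(16*z + 3) + 14*z^2 + 21*z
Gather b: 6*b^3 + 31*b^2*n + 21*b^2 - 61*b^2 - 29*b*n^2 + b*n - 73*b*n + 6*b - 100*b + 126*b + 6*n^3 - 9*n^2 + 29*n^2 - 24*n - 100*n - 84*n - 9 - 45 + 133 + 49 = 6*b^3 + b^2*(31*n - 40) + b*(-29*n^2 - 72*n + 32) + 6*n^3 + 20*n^2 - 208*n + 128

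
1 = 1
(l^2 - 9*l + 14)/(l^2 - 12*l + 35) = (l - 2)/(l - 5)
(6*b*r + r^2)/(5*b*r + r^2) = (6*b + r)/(5*b + r)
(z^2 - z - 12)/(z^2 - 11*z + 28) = (z + 3)/(z - 7)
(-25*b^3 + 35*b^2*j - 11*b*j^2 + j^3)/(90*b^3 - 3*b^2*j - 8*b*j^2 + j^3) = (-5*b^2 + 6*b*j - j^2)/(18*b^2 + 3*b*j - j^2)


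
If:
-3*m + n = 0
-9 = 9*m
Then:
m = -1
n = -3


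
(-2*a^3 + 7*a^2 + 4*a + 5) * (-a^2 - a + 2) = 2*a^5 - 5*a^4 - 15*a^3 + 5*a^2 + 3*a + 10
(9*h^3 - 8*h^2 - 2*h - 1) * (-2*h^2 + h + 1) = -18*h^5 + 25*h^4 + 5*h^3 - 8*h^2 - 3*h - 1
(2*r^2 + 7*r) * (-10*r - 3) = -20*r^3 - 76*r^2 - 21*r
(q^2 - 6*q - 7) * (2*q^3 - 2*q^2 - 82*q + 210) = 2*q^5 - 14*q^4 - 84*q^3 + 716*q^2 - 686*q - 1470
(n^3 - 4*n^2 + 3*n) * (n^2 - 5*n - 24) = n^5 - 9*n^4 - n^3 + 81*n^2 - 72*n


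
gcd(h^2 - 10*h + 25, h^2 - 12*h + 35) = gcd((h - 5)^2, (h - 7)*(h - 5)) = h - 5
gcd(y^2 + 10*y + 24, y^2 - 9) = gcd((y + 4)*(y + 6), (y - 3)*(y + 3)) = 1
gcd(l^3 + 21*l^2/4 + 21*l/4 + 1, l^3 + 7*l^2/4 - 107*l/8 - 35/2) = l + 4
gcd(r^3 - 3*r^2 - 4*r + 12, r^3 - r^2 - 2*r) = r - 2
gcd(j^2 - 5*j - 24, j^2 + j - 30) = 1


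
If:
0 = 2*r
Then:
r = 0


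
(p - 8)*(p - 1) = p^2 - 9*p + 8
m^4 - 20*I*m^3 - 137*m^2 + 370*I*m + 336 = (m - 8*I)*(m - 7*I)*(m - 3*I)*(m - 2*I)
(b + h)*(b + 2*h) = b^2 + 3*b*h + 2*h^2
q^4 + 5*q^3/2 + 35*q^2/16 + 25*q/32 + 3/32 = (q + 1/4)*(q + 1/2)*(q + 3/4)*(q + 1)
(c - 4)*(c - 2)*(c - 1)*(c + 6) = c^4 - c^3 - 28*c^2 + 76*c - 48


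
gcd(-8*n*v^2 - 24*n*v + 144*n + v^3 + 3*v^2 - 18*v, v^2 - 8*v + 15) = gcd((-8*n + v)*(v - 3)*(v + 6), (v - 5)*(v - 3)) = v - 3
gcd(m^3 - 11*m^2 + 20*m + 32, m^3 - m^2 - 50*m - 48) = m^2 - 7*m - 8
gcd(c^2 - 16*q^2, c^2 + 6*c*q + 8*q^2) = c + 4*q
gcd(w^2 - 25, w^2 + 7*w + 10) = w + 5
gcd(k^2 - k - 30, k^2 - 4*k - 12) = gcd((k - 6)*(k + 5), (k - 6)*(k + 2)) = k - 6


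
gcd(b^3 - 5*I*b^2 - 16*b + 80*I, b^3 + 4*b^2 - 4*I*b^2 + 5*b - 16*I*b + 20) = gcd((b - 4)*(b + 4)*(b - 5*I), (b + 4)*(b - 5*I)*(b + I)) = b^2 + b*(4 - 5*I) - 20*I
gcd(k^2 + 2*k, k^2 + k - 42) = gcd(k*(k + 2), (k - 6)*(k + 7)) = 1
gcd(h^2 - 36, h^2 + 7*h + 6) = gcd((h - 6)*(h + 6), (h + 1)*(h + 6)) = h + 6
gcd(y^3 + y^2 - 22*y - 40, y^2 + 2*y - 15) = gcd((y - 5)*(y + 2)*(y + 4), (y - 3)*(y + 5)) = 1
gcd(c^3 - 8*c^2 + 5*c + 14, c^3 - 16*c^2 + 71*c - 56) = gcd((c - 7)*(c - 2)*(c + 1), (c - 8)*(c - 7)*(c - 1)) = c - 7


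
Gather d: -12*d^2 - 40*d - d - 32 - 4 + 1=-12*d^2 - 41*d - 35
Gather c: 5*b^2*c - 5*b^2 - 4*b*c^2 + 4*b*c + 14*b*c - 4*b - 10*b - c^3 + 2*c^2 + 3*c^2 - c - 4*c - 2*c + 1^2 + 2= -5*b^2 - 14*b - c^3 + c^2*(5 - 4*b) + c*(5*b^2 + 18*b - 7) + 3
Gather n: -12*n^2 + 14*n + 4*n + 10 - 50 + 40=-12*n^2 + 18*n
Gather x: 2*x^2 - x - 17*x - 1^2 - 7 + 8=2*x^2 - 18*x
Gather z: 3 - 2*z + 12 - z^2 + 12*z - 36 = -z^2 + 10*z - 21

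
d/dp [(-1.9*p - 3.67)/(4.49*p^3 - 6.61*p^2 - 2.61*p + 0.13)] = (17.062*p^3 + 36.8759*p^2 - 48.5174*p - 9.8257)/(20.1601*p^6 - 59.3578*p^5 + 20.2543*p^4 + 35.6716*p^3 + 5.0935*p^2 - 0.6786*p + 0.0169)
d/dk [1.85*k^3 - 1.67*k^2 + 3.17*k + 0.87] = 5.55*k^2 - 3.34*k + 3.17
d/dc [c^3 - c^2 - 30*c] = 3*c^2 - 2*c - 30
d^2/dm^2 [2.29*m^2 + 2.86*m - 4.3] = 4.58000000000000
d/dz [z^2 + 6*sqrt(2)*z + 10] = 2*z + 6*sqrt(2)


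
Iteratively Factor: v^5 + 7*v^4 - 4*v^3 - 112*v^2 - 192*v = (v + 4)*(v^4 + 3*v^3 - 16*v^2 - 48*v) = (v + 3)*(v + 4)*(v^3 - 16*v) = (v + 3)*(v + 4)^2*(v^2 - 4*v) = v*(v + 3)*(v + 4)^2*(v - 4)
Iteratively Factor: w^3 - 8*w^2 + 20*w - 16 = (w - 2)*(w^2 - 6*w + 8) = (w - 4)*(w - 2)*(w - 2)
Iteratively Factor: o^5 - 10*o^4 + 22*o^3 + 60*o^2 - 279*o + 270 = (o + 3)*(o^4 - 13*o^3 + 61*o^2 - 123*o + 90) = (o - 3)*(o + 3)*(o^3 - 10*o^2 + 31*o - 30) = (o - 5)*(o - 3)*(o + 3)*(o^2 - 5*o + 6) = (o - 5)*(o - 3)^2*(o + 3)*(o - 2)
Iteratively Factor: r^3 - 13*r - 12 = (r + 3)*(r^2 - 3*r - 4) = (r + 1)*(r + 3)*(r - 4)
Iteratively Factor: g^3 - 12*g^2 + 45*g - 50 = (g - 2)*(g^2 - 10*g + 25) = (g - 5)*(g - 2)*(g - 5)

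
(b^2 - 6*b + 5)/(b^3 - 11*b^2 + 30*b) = (b - 1)/(b*(b - 6))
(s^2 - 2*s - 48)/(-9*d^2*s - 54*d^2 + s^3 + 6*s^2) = (s - 8)/(-9*d^2 + s^2)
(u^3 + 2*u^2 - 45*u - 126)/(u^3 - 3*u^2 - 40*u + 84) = (u + 3)/(u - 2)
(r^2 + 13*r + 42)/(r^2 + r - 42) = (r + 6)/(r - 6)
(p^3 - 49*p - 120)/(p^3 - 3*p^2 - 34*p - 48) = (p + 5)/(p + 2)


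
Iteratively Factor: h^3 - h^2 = (h)*(h^2 - h) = h*(h - 1)*(h)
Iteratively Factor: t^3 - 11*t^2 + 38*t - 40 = (t - 5)*(t^2 - 6*t + 8) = (t - 5)*(t - 2)*(t - 4)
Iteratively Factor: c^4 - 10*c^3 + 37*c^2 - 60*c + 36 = (c - 2)*(c^3 - 8*c^2 + 21*c - 18) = (c - 3)*(c - 2)*(c^2 - 5*c + 6) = (c - 3)^2*(c - 2)*(c - 2)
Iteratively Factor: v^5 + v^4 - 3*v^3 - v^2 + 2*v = (v)*(v^4 + v^3 - 3*v^2 - v + 2) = v*(v + 2)*(v^3 - v^2 - v + 1) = v*(v - 1)*(v + 2)*(v^2 - 1) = v*(v - 1)*(v + 1)*(v + 2)*(v - 1)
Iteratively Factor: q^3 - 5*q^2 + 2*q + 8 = (q + 1)*(q^2 - 6*q + 8) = (q - 2)*(q + 1)*(q - 4)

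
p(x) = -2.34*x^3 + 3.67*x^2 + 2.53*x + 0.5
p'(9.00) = -500.03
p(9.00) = -1385.32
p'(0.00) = 2.53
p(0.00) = 0.50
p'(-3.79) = -126.12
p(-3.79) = 171.02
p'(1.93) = -9.45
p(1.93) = 2.23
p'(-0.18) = 0.98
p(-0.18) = 0.18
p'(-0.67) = -5.54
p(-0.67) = 1.16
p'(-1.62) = -27.78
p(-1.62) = 15.98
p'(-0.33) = -0.66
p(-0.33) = 0.15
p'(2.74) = -30.06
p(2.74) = -13.15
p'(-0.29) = -0.19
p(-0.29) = 0.13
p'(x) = -7.02*x^2 + 7.34*x + 2.53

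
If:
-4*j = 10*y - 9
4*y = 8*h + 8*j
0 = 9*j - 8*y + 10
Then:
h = 177/244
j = -14/61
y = 121/122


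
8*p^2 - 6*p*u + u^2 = (-4*p + u)*(-2*p + u)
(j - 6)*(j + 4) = j^2 - 2*j - 24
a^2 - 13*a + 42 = (a - 7)*(a - 6)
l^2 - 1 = (l - 1)*(l + 1)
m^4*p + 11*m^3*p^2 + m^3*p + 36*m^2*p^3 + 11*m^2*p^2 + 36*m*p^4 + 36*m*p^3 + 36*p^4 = (m + 2*p)*(m + 3*p)*(m + 6*p)*(m*p + p)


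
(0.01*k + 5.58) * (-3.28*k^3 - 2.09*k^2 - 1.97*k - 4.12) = -0.0328*k^4 - 18.3233*k^3 - 11.6819*k^2 - 11.0338*k - 22.9896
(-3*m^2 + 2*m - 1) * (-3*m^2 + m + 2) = 9*m^4 - 9*m^3 - m^2 + 3*m - 2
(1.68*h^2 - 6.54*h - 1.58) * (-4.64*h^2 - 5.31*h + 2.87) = -7.7952*h^4 + 21.4248*h^3 + 46.8802*h^2 - 10.38*h - 4.5346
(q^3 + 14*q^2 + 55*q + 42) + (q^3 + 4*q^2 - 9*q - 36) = 2*q^3 + 18*q^2 + 46*q + 6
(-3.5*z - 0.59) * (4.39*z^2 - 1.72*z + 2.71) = -15.365*z^3 + 3.4299*z^2 - 8.4702*z - 1.5989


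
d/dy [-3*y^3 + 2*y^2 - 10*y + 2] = -9*y^2 + 4*y - 10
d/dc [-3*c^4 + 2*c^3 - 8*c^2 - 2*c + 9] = -12*c^3 + 6*c^2 - 16*c - 2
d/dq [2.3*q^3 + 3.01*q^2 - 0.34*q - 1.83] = 6.9*q^2 + 6.02*q - 0.34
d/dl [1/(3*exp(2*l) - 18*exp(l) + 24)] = 2*(3 - exp(l))*exp(l)/(3*(exp(2*l) - 6*exp(l) + 8)^2)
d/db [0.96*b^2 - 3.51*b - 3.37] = 1.92*b - 3.51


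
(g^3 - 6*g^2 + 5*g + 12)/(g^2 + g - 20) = (g^2 - 2*g - 3)/(g + 5)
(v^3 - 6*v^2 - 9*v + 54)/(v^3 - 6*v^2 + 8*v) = (v^3 - 6*v^2 - 9*v + 54)/(v*(v^2 - 6*v + 8))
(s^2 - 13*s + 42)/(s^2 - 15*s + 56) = (s - 6)/(s - 8)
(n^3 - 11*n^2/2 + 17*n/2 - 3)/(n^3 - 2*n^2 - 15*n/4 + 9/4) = 2*(n - 2)/(2*n + 3)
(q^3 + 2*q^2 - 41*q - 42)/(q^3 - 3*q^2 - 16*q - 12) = (q + 7)/(q + 2)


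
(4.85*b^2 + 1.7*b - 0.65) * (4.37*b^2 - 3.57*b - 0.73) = 21.1945*b^4 - 9.8855*b^3 - 12.45*b^2 + 1.0795*b + 0.4745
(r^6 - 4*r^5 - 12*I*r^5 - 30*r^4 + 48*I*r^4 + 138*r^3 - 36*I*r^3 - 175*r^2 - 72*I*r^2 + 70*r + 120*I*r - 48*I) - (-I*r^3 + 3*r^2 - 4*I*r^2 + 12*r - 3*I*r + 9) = r^6 - 4*r^5 - 12*I*r^5 - 30*r^4 + 48*I*r^4 + 138*r^3 - 35*I*r^3 - 178*r^2 - 68*I*r^2 + 58*r + 123*I*r - 9 - 48*I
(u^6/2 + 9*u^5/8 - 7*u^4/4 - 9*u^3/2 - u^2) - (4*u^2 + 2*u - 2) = u^6/2 + 9*u^5/8 - 7*u^4/4 - 9*u^3/2 - 5*u^2 - 2*u + 2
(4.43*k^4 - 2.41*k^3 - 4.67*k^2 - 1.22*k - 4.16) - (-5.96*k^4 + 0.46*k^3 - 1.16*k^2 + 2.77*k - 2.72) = 10.39*k^4 - 2.87*k^3 - 3.51*k^2 - 3.99*k - 1.44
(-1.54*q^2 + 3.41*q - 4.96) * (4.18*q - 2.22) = -6.4372*q^3 + 17.6726*q^2 - 28.303*q + 11.0112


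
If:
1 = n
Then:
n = 1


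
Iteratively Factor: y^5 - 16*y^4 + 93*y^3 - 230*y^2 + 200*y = (y - 2)*(y^4 - 14*y^3 + 65*y^2 - 100*y) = y*(y - 2)*(y^3 - 14*y^2 + 65*y - 100) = y*(y - 4)*(y - 2)*(y^2 - 10*y + 25) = y*(y - 5)*(y - 4)*(y - 2)*(y - 5)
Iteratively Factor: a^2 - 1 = (a + 1)*(a - 1)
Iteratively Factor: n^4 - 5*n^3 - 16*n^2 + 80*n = (n - 4)*(n^3 - n^2 - 20*n) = n*(n - 4)*(n^2 - n - 20) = n*(n - 5)*(n - 4)*(n + 4)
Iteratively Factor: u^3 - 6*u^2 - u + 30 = (u - 3)*(u^2 - 3*u - 10) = (u - 5)*(u - 3)*(u + 2)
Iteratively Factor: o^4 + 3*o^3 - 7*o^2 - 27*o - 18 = (o - 3)*(o^3 + 6*o^2 + 11*o + 6) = (o - 3)*(o + 2)*(o^2 + 4*o + 3) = (o - 3)*(o + 1)*(o + 2)*(o + 3)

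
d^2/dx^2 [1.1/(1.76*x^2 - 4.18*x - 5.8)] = (6.81472*x^2 - 16.18496*x - 1.1*(3.52*x - 4.18)*(7.04*x - 8.36) - 22.4576)/(-1.76*x^2 + 4.18*x + 5.8)^3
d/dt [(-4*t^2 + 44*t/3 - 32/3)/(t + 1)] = 4*(-3*t^2 - 6*t + 19)/(3*(t^2 + 2*t + 1))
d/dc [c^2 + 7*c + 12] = 2*c + 7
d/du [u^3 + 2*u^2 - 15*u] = 3*u^2 + 4*u - 15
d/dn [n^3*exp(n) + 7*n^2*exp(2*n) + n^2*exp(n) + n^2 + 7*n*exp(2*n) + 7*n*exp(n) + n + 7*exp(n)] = n^3*exp(n) + 14*n^2*exp(2*n) + 4*n^2*exp(n) + 28*n*exp(2*n) + 9*n*exp(n) + 2*n + 7*exp(2*n) + 14*exp(n) + 1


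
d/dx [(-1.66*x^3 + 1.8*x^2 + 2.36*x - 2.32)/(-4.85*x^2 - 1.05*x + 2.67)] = (8.051*x^4 + 3.486*x^3 - 3.7406*x^2 - 12.892*x + 3.8652)/(23.5225*x^4 + 10.185*x^3 - 24.7965*x^2 - 5.607*x + 7.1289)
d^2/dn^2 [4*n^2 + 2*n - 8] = 8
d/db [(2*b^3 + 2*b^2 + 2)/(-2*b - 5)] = 2*(-4*b^3 - 17*b^2 - 10*b + 2)/(4*b^2 + 20*b + 25)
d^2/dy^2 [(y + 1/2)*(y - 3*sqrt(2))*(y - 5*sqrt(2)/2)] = 6*y - 11*sqrt(2) + 1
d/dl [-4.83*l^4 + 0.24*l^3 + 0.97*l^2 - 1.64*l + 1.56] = -19.32*l^3 + 0.72*l^2 + 1.94*l - 1.64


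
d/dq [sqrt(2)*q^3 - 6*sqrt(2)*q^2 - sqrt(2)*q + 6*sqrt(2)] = sqrt(2)*(3*q^2 - 12*q - 1)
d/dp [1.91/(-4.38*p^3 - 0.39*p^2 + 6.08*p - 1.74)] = (25.0974*p^2 + 1.4898*p - 11.6128)/(4.38*p^3 + 0.39*p^2 - 6.08*p + 1.74)^2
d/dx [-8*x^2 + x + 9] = 1 - 16*x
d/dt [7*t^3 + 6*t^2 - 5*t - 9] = 21*t^2 + 12*t - 5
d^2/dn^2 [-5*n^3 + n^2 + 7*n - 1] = 2 - 30*n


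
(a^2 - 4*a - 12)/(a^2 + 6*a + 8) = (a - 6)/(a + 4)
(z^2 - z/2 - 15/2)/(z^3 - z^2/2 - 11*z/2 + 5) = (z - 3)/(z^2 - 3*z + 2)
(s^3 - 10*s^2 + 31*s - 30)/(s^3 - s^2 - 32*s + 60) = (s - 3)/(s + 6)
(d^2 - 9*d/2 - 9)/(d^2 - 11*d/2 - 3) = (2*d + 3)/(2*d + 1)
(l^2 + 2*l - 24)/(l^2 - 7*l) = (l^2 + 2*l - 24)/(l*(l - 7))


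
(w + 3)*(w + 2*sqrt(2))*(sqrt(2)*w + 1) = sqrt(2)*w^3 + 3*sqrt(2)*w^2 + 5*w^2 + 2*sqrt(2)*w + 15*w + 6*sqrt(2)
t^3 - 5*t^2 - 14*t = t*(t - 7)*(t + 2)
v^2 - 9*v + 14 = (v - 7)*(v - 2)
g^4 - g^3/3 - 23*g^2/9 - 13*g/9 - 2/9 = (g - 2)*(g + 1/3)^2*(g + 1)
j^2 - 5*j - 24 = (j - 8)*(j + 3)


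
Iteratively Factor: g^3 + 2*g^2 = (g + 2)*(g^2) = g*(g + 2)*(g)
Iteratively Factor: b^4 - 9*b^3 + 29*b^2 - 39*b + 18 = (b - 2)*(b^3 - 7*b^2 + 15*b - 9) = (b - 2)*(b - 1)*(b^2 - 6*b + 9) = (b - 3)*(b - 2)*(b - 1)*(b - 3)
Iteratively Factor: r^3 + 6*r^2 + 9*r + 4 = (r + 4)*(r^2 + 2*r + 1) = (r + 1)*(r + 4)*(r + 1)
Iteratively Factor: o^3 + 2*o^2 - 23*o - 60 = (o - 5)*(o^2 + 7*o + 12) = (o - 5)*(o + 3)*(o + 4)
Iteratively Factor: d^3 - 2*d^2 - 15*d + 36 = (d + 4)*(d^2 - 6*d + 9) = (d - 3)*(d + 4)*(d - 3)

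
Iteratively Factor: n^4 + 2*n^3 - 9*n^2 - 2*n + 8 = (n - 1)*(n^3 + 3*n^2 - 6*n - 8) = (n - 1)*(n + 4)*(n^2 - n - 2) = (n - 2)*(n - 1)*(n + 4)*(n + 1)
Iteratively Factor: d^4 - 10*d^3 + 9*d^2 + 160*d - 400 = (d + 4)*(d^3 - 14*d^2 + 65*d - 100) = (d - 5)*(d + 4)*(d^2 - 9*d + 20) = (d - 5)^2*(d + 4)*(d - 4)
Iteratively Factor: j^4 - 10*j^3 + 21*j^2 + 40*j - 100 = (j - 5)*(j^3 - 5*j^2 - 4*j + 20) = (j - 5)*(j - 2)*(j^2 - 3*j - 10) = (j - 5)^2*(j - 2)*(j + 2)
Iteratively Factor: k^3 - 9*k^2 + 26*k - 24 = (k - 4)*(k^2 - 5*k + 6) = (k - 4)*(k - 2)*(k - 3)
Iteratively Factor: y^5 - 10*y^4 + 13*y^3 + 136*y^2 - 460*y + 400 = (y - 2)*(y^4 - 8*y^3 - 3*y^2 + 130*y - 200) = (y - 2)^2*(y^3 - 6*y^2 - 15*y + 100) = (y - 5)*(y - 2)^2*(y^2 - y - 20) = (y - 5)*(y - 2)^2*(y + 4)*(y - 5)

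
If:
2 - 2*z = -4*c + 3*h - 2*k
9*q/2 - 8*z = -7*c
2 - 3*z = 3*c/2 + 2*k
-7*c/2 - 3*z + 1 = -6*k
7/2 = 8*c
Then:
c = 7/16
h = 349/288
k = 15/64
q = -35/216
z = 7/24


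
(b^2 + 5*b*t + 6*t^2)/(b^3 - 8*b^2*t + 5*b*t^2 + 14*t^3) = (b^2 + 5*b*t + 6*t^2)/(b^3 - 8*b^2*t + 5*b*t^2 + 14*t^3)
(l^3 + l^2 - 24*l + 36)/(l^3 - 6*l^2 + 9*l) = (l^2 + 4*l - 12)/(l*(l - 3))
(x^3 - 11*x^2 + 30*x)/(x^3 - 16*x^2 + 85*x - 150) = x/(x - 5)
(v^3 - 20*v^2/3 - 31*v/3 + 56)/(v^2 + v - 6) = (3*v^2 - 29*v + 56)/(3*(v - 2))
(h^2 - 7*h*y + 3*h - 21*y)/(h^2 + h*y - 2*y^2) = (h^2 - 7*h*y + 3*h - 21*y)/(h^2 + h*y - 2*y^2)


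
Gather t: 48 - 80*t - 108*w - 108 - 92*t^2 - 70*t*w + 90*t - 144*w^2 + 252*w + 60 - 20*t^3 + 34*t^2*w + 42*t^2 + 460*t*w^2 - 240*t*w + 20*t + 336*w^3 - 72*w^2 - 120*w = -20*t^3 + t^2*(34*w - 50) + t*(460*w^2 - 310*w + 30) + 336*w^3 - 216*w^2 + 24*w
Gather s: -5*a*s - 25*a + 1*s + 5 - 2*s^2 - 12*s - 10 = -25*a - 2*s^2 + s*(-5*a - 11) - 5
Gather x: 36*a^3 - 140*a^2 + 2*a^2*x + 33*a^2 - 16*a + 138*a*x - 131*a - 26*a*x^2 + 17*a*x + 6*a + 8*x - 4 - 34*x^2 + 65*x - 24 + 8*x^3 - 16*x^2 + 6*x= 36*a^3 - 107*a^2 - 141*a + 8*x^3 + x^2*(-26*a - 50) + x*(2*a^2 + 155*a + 79) - 28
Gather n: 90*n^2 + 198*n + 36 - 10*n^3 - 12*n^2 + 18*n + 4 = -10*n^3 + 78*n^2 + 216*n + 40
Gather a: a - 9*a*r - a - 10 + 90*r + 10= -9*a*r + 90*r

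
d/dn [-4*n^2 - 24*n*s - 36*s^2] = -8*n - 24*s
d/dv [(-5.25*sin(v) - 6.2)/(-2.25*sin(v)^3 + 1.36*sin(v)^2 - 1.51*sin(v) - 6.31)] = (-23.625*sin(v)^3 - 34.71*sin(v)^2 + 16.864*sin(v) + 23.7655)*cos(v)/(5.0625*sin(v)^6 - 6.12*sin(v)^5 + 8.6446*sin(v)^4 + 24.2878*sin(v)^3 - 14.8831*sin(v)^2 + 19.0562*sin(v) + 39.8161)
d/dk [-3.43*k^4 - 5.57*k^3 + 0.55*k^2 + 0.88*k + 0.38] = -13.72*k^3 - 16.71*k^2 + 1.1*k + 0.88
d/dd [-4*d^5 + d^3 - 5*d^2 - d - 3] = -20*d^4 + 3*d^2 - 10*d - 1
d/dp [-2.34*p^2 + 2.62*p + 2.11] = 2.62 - 4.68*p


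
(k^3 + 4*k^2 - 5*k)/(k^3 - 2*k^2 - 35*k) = (k - 1)/(k - 7)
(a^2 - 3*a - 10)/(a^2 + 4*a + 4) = (a - 5)/(a + 2)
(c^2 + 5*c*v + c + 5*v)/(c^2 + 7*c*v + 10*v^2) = (c + 1)/(c + 2*v)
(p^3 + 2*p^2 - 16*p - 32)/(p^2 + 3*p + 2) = (p^2 - 16)/(p + 1)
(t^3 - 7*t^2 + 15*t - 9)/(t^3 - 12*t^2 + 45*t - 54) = (t - 1)/(t - 6)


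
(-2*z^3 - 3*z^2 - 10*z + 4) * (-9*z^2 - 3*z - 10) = 18*z^5 + 33*z^4 + 119*z^3 + 24*z^2 + 88*z - 40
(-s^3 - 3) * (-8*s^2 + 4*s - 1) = 8*s^5 - 4*s^4 + s^3 + 24*s^2 - 12*s + 3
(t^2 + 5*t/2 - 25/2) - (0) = t^2 + 5*t/2 - 25/2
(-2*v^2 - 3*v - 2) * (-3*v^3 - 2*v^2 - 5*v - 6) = 6*v^5 + 13*v^4 + 22*v^3 + 31*v^2 + 28*v + 12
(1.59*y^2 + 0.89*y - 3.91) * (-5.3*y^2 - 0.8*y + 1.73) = -8.427*y^4 - 5.989*y^3 + 22.7617*y^2 + 4.6677*y - 6.7643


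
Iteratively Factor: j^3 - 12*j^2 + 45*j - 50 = (j - 5)*(j^2 - 7*j + 10) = (j - 5)*(j - 2)*(j - 5)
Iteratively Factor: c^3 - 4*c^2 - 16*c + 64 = (c + 4)*(c^2 - 8*c + 16) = (c - 4)*(c + 4)*(c - 4)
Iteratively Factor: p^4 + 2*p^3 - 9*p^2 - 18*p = (p - 3)*(p^3 + 5*p^2 + 6*p) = (p - 3)*(p + 3)*(p^2 + 2*p) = p*(p - 3)*(p + 3)*(p + 2)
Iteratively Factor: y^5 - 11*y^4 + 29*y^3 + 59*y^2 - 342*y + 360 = (y - 3)*(y^4 - 8*y^3 + 5*y^2 + 74*y - 120) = (y - 3)*(y - 2)*(y^3 - 6*y^2 - 7*y + 60) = (y - 5)*(y - 3)*(y - 2)*(y^2 - y - 12) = (y - 5)*(y - 3)*(y - 2)*(y + 3)*(y - 4)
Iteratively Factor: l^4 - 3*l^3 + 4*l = (l)*(l^3 - 3*l^2 + 4) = l*(l - 2)*(l^2 - l - 2) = l*(l - 2)*(l + 1)*(l - 2)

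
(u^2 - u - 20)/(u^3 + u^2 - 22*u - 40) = 1/(u + 2)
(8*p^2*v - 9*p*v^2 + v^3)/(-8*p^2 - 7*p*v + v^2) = v*(-p + v)/(p + v)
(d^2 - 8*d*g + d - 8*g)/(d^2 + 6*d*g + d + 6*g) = (d - 8*g)/(d + 6*g)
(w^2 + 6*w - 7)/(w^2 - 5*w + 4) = (w + 7)/(w - 4)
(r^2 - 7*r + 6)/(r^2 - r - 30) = (r - 1)/(r + 5)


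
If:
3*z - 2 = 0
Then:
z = 2/3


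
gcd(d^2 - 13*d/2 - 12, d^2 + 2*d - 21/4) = 1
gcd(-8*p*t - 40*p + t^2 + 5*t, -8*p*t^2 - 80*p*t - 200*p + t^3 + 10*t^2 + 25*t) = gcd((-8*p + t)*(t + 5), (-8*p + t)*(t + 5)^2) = 8*p*t + 40*p - t^2 - 5*t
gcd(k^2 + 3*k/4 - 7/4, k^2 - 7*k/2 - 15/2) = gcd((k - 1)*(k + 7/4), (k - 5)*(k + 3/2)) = 1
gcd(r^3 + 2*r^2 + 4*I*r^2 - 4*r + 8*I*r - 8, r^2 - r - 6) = r + 2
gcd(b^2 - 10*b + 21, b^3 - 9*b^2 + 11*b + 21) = b^2 - 10*b + 21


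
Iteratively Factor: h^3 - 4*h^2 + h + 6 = (h - 3)*(h^2 - h - 2) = (h - 3)*(h + 1)*(h - 2)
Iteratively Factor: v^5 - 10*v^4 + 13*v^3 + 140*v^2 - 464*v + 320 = (v - 5)*(v^4 - 5*v^3 - 12*v^2 + 80*v - 64) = (v - 5)*(v - 4)*(v^3 - v^2 - 16*v + 16) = (v - 5)*(v - 4)*(v + 4)*(v^2 - 5*v + 4) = (v - 5)*(v - 4)*(v - 1)*(v + 4)*(v - 4)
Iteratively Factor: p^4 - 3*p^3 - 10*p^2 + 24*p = (p)*(p^3 - 3*p^2 - 10*p + 24) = p*(p + 3)*(p^2 - 6*p + 8) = p*(p - 4)*(p + 3)*(p - 2)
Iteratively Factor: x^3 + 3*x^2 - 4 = (x + 2)*(x^2 + x - 2) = (x - 1)*(x + 2)*(x + 2)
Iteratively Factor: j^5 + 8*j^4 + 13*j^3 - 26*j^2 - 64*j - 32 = (j + 4)*(j^4 + 4*j^3 - 3*j^2 - 14*j - 8) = (j + 1)*(j + 4)*(j^3 + 3*j^2 - 6*j - 8) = (j + 1)^2*(j + 4)*(j^2 + 2*j - 8) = (j - 2)*(j + 1)^2*(j + 4)*(j + 4)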